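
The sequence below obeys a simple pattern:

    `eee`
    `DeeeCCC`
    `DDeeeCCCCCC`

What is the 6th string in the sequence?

Every step adds D to the front and CCC to the end of the previous string.
From DDeeeCCCCCC, 3 further steps: DDeeeCCCCCC → DDDeeeCCCCCCCCC → DDDDeeeCCCCCCCCCCCC → (answer).

DDDDDeeeCCCCCCCCCCCCCCC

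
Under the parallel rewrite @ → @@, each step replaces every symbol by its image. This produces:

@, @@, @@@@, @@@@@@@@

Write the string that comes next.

@@@@@@@@@@@@@@@@

Apply φ to @@@@@@@@ symbol by symbol: @→@@, @→@@, @→@@, @→@@, @→@@, @→@@, @→@@, @→@@; joined: @@ @@ @@ @@ @@ @@ @@ @@.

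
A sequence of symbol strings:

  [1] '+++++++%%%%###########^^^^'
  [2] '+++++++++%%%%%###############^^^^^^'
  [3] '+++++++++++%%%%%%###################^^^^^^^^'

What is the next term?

The n-th term is 2n+3 +'s then n+2 %'s then 4n+3 #'s then 2n ^'s, where the shown terms are n = 2, 3, 4.
At n = 5 the blocks have lengths 13, 7, 23, 10.

+++++++++++++%%%%%%%#######################^^^^^^^^^^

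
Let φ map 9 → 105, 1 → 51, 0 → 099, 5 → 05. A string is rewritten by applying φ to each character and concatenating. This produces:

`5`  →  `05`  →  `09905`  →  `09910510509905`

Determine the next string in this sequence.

0991051055109905510990509910510509905

φ(09910510509905) expands symbol-by-symbol to 099 105 105 51 099 05 51 099 05 099 105 105 099 05; joining the 14 pieces gives the next term.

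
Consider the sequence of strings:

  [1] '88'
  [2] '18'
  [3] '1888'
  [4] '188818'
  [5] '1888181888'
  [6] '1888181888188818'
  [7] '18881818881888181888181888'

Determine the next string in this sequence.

From term 3 onward, concatenate the last term with the second-to-last: 18·88 = 1888, 1888·18 = 188818, …
So term 8 is 18881818881888181888181888·1888181888188818.

188818188818881818881818881888181888188818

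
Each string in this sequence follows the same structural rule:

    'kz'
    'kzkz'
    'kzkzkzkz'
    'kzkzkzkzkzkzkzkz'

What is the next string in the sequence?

s(k+1) = s(k)·s(k) — each term doubles the last.
Doubling kzkzkzkzkzkzkzkz:

kzkzkzkzkzkzkzkzkzkzkzkzkzkzkzkz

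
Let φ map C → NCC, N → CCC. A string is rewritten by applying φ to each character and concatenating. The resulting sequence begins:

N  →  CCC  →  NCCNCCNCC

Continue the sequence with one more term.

Rewriting each symbol of NCCNCCNCC: N→CCC, C→NCC, C→NCC, N→CCC, C→NCC, C→NCC, N→CCC, C→NCC, C→NCC, which concatenates to CCC NCC NCC CCC NCC NCC CCC NCC NCC.

CCCNCCNCCCCCNCCNCCCCCNCCNCC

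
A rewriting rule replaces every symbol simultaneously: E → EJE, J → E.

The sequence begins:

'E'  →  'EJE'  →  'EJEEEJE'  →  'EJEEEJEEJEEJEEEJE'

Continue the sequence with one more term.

φ(EJEEEJEEJEEJEEEJE) expands symbol-by-symbol to EJE E EJE EJE EJE E EJE EJE E EJE EJE E EJE EJE EJE E EJE; joining the 17 pieces gives the next term.

EJEEEJEEJEEJEEEJEEJEEEJEEJEEEJEEJEEJEEEJE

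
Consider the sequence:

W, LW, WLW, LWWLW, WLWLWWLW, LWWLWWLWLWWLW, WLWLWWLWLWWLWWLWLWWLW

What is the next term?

LWWLWWLWLWWLWWLWLWWLWLWWLWWLWLWWLW

From term 3 onward, concatenate the second-to-last term with the last: W·LW = WLW, LW·WLW = LWWLW, …
Continuing: LWWLWWLWLWWLW · WLWLWWLWLWWLWWLWLWWLW gives term 8.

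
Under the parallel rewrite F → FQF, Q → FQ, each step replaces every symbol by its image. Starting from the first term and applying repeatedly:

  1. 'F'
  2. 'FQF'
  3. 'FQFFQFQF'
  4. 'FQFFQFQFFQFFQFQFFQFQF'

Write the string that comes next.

Applying the rule to each of the 21 symbols of FQFFQFQFFQFFQFQFFQFQF gives the pieces FQF FQ FQF FQF FQ FQF FQ FQF FQF FQ FQF FQF FQ FQF FQ FQF FQF FQ FQF FQ FQF, which concatenate to the answer.

FQFFQFQFFQFFQFQFFQFQFFQFFQFQFFQFFQFQFFQFQFFQFFQFQFFQFQF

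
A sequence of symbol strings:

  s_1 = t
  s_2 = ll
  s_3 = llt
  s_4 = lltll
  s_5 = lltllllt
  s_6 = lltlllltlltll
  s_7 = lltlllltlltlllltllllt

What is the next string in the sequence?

Each term (from the third on) is the previous term followed by the one before it: term 3 = ll·t = llt.
Continuing: lltlllltlltlllltllllt · lltlllltlltll gives term 8.

lltlllltlltlllltlllltlltlllltlltll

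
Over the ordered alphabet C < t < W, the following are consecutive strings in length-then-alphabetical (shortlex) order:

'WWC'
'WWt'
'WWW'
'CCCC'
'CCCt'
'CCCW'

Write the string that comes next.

CCtC

The successor of CCCW increments the rightmost position that isn't already W and resets every position after it to C.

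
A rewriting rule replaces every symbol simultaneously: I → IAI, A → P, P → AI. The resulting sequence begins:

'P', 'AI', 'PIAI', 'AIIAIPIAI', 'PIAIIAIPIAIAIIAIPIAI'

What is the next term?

Rewriting the 20 symbols of PIAIIAIPIAIAIIAIPIAI one by one yields AI IAI P IAI IAI P IAI AI IAI P IAI P IAI IAI P IAI AI IAI P IAI; concatenated:

AIIAIPIAIIAIPIAIAIIAIPIAIPIAIIAIPIAIAIIAIPIAI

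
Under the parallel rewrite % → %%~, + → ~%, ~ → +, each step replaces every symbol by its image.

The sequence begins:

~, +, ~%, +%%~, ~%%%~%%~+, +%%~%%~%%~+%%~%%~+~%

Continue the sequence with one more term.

~%%%~%%~+%%~%%~+%%~%%~+~%%%~%%~+%%~%%~+~%+%%~

φ(+%%~%%~%%~+%%~%%~+~%) expands symbol-by-symbol to ~% %%~ %%~ + %%~ %%~ + %%~ %%~ + ~% %%~ %%~ + %%~ %%~ + ~% + %%~; joining the 20 pieces gives the next term.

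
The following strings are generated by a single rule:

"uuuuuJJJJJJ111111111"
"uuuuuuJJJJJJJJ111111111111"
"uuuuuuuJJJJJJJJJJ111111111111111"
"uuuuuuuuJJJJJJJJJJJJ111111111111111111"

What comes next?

Term n consists of n+2 u's, followed by 2n J's, followed by 3n 1's, where the shown terms are n = 3, 4, 5, 6.
For the next term, n = 7, so the run lengths are 9, 14, 21.

uuuuuuuuuJJJJJJJJJJJJJJ111111111111111111111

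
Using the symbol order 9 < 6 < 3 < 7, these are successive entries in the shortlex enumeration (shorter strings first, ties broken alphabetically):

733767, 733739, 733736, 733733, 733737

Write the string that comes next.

733779

Treat 733737 as a base-4 numeral over the given alphabet and add one, carrying through any trailing 7's.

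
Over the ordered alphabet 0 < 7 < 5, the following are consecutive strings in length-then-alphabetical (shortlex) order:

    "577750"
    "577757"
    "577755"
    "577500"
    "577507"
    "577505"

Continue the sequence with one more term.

The successor of 577505 increments the rightmost position that isn't already 5 and resets every position after it to 0.

577570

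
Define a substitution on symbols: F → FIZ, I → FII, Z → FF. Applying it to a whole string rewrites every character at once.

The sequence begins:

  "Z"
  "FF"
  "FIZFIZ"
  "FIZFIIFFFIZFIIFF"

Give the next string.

Applying the rule to each of the 16 symbols of FIZFIIFFFIZFIIFF gives the pieces FIZ FII FF FIZ FII FII FIZ FIZ FIZ FII FF FIZ FII FII FIZ FIZ, which concatenate to the answer.

FIZFIIFFFIZFIIFIIFIZFIZFIZFIIFFFIZFIIFIIFIZFIZ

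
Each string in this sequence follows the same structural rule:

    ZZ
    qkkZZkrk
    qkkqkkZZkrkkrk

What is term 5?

Every step adds qkk to the front and krk to the end of the previous string.
From qkkqkkZZkrkkrk, 2 further steps: qkkqkkZZkrkkrk → qkkqkkqkkZZkrkkrkkrk → (answer).

qkkqkkqkkqkkZZkrkkrkkrkkrk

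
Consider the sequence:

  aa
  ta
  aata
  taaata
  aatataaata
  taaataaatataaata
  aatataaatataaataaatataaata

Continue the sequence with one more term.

taaataaatataaataaatataaatataaataaatataaata

From term 3 onward, concatenate the second-to-last term with the last: aa·ta = aata, ta·aata = taaata, …
The next term joins taaataaatataaata and aatataaatataaataaatataaata.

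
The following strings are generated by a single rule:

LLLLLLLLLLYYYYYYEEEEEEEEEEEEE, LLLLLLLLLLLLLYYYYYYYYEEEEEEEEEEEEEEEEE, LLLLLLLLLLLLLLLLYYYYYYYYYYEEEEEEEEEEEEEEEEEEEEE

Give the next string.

LLLLLLLLLLLLLLLLLLLYYYYYYYYYYYYEEEEEEEEEEEEEEEEEEEEEEEEE

The n-th term is 3n+1 L's then 2n Y's then 4n+1 E's, where the shown terms are n = 3, 4, 5.
At n = 6 the blocks have lengths 19, 12, 25.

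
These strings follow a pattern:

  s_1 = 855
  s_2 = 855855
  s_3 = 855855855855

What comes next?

855855855855855855855855

Each string is two copies of the previous one concatenated.
So the next term is two copies of 855855855855.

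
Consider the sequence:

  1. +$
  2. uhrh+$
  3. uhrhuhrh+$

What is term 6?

uhrhuhrhuhrhuhrhuhrh+$

Every step adds uhrh at the front: s(k+1) = uhrh·s(k).
From uhrhuhrh+$, 3 further steps: uhrhuhrh+$ → uhrhuhrhuhrh+$ → uhrhuhrhuhrhuhrh+$ → (answer).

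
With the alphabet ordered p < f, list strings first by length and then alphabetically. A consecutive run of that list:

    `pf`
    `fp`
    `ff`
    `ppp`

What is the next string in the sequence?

ppf

Find the rightmost character of ppp below f, bump it to the next letter, and reset everything to its right to p.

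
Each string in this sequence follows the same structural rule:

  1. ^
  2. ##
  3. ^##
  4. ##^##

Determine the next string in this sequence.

^####^##

This is a Fibonacci-style word recurrence s(k) = s(k−2)·s(k−1): e.g. ^·## = ^##.
So term 5 is ^##·##^##.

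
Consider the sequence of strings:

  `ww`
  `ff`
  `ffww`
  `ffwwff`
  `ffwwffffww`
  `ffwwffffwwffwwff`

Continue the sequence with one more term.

From term 3 onward, concatenate the last term with the second-to-last: ff·ww = ffww, ffww·ff = ffwwff, …
Continuing: ffwwffffwwffwwff · ffwwffffww gives term 7.

ffwwffffwwffwwffffwwffffww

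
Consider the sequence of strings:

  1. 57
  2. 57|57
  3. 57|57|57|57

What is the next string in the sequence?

57|57|57|57|57|57|57|57

Every step duplicates the string with '|' between the halves.
So the next term is two copies of 57|57|57|57 with '|' between the halves.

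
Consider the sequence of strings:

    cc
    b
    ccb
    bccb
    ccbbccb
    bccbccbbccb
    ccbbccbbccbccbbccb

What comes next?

Each term (from the third on) is the two preceding terms concatenated in order: term 3 = cc·b = ccb.
The next term joins bccbccbbccb and ccbbccbbccbccbbccb.

bccbccbbccbccbbccbbccbccbbccb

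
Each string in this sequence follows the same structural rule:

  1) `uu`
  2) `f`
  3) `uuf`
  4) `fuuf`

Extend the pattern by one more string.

uuffuuf

Each term (from the third on) is the two preceding terms concatenated in order: term 3 = uu·f = uuf.
So term 5 is uuf·fuuf.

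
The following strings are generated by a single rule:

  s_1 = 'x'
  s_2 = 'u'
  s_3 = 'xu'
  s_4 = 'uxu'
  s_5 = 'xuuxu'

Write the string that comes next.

uxuxuuxu

This is a Fibonacci-style word recurrence s(k) = s(k−2)·s(k−1): e.g. x·u = xu.
So term 6 is uxu·xuuxu.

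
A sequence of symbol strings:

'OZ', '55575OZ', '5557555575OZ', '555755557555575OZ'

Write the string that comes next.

55575555755557555575OZ

Each term is the previous one with 55575 prepended.
One more step from 555755557555575OZ gives the answer.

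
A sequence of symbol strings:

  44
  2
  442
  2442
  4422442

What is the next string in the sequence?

24424422442

This is a Fibonacci-style word recurrence s(k) = s(k−2)·s(k−1): e.g. 44·2 = 442.
The next term joins 2442 and 4422442.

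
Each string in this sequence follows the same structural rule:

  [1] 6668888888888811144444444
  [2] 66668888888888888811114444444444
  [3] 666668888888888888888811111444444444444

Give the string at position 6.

Term n consists of n 6's, followed by 3n+2 8's, followed by n 1's, followed by 2n+2 4's, where the shown terms are n = 3, 4, 5.
At n = 8 the blocks have lengths 8, 26, 8, 18.

666666668888888888888888888888888811111111444444444444444444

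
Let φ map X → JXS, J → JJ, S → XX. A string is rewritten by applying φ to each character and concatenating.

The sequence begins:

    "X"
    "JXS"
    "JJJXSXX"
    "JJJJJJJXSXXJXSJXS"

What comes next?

φ(JJJJJJJXSXXJXSJXS) expands symbol-by-symbol to JJ JJ JJ JJ JJ JJ JJ JXS XX JXS JXS JJ JXS XX JJ JXS XX; joining the 17 pieces gives the next term.

JJJJJJJJJJJJJJJXSXXJXSJXSJJJXSXXJJJXSXX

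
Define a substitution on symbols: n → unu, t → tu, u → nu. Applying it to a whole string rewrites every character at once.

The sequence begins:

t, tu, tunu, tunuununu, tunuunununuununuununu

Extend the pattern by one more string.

Rewriting the 21 symbols of tunuunununuununuununu one by one yields tu nu unu nu nu unu nu unu nu unu nu nu unu nu unu nu nu unu nu unu nu; concatenated:

tunuunununuununuununuunununuununuunununuununuununu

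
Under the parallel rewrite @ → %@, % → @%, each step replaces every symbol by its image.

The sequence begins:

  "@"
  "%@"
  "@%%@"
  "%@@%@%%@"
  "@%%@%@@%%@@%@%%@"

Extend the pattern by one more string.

%@@%@%%@@%%@%@@%@%%@%@@%%@@%@%%@

Replace each of the 16 characters of @%%@%@@%%@@%@%%@ in place — %@ @% @% %@ @% %@ %@ @% @% %@ %@ @% %@ @% @% %@ — and concatenate.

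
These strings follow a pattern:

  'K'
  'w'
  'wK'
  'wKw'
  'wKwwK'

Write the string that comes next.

wKwwKwKw

Each term (from the third on) is the previous term followed by the one before it: term 3 = w·K = wK.
The next term joins wKwwK and wKw.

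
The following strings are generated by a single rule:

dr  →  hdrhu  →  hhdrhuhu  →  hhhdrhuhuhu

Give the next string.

hhhhdrhuhuhuhu

s(k+1) = h·s(k)·hu, so each term gains h as a prefix and hu as a suffix.
So the next term is h·hhhdrhuhuhu·hu.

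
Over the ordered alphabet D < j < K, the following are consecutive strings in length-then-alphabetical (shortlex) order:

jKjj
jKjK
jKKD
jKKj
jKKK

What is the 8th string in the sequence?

KDDK

Continuing the enumeration 3 steps past jKKK: jKKK → KDDD → KDDj → (answer).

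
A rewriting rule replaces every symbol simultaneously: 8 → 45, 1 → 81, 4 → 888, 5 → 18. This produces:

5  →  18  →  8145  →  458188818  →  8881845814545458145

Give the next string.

4545458145888184581888188881888818458188818

Applying the rule to each of the 19 symbols of 8881845814545458145 gives the pieces 45 45 45 81 45 888 18 45 81 888 18 888 18 888 18 45 81 888 18, which concatenate to the answer.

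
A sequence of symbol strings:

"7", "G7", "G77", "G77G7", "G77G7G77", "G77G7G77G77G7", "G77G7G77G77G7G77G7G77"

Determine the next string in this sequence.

Each term (from the third on) is the previous term followed by the one before it: term 3 = G7·7 = G77.
Continuing: G77G7G77G77G7G77G7G77 · G77G7G77G77G7 gives term 8.

G77G7G77G77G7G77G7G77G77G7G77G77G7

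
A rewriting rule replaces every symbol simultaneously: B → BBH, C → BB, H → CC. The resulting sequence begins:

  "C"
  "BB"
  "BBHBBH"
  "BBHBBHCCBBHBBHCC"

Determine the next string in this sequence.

Rewriting the 16 symbols of BBHBBHCCBBHBBHCC one by one yields BBH BBH CC BBH BBH CC BB BB BBH BBH CC BBH BBH CC BB BB; concatenated:

BBHBBHCCBBHBBHCCBBBBBBHBBHCCBBHBBHCCBBBB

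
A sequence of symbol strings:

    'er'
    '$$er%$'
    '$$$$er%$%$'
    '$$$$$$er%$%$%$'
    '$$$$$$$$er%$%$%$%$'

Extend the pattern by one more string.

$$$$$$$$$$er%$%$%$%$%$

Every step adds $$ to the front and %$ to the end of the previous string.
So the next term is $$·$$$$$$$$er%$%$%$%$·%$.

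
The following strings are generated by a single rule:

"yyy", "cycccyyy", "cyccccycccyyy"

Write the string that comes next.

cyccccyccccycccyyy

Each term is the previous one with cyccc prepended.
So the next term is cyccc·cyccccycccyyy.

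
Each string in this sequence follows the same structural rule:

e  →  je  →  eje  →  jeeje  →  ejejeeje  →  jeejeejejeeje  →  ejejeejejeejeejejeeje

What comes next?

Each term (from the third on) is the two preceding terms concatenated in order: term 3 = e·je = eje.
So term 8 is jeejeejejeeje·ejejeejejeejeejejeeje.

jeejeejejeejeejejeejejeejeejejeeje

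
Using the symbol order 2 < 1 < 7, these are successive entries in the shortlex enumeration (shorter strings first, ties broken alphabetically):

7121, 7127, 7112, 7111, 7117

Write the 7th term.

7171

Advancing 2 positions from 7117 through 7117 → 7172 reaches term 7.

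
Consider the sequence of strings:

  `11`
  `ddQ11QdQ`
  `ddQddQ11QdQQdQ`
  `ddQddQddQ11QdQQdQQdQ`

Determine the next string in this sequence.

Every step adds ddQ to the front and QdQ to the end of the previous string.
Applying this once more to ddQddQddQ11QdQQdQQdQ:

ddQddQddQddQ11QdQQdQQdQQdQ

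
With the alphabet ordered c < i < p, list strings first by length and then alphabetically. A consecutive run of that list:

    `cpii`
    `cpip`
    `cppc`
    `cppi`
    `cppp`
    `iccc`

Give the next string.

The successor of iccc increments the rightmost position that isn't already p and resets every position after it to c.

icci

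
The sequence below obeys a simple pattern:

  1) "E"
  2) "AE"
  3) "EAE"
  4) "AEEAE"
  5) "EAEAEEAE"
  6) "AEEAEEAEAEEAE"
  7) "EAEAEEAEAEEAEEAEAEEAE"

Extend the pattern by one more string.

This is a Fibonacci-style word recurrence s(k) = s(k−2)·s(k−1): e.g. E·AE = EAE.
The next term joins AEEAEEAEAEEAE and EAEAEEAEAEEAEEAEAEEAE.

AEEAEEAEAEEAEEAEAEEAEAEEAEEAEAEEAE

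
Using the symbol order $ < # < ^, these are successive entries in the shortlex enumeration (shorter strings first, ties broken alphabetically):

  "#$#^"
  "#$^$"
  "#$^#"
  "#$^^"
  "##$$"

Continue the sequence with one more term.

Treat ##$$ as a base-3 numeral over the given alphabet and add one, carrying through any trailing ^'s.

##$#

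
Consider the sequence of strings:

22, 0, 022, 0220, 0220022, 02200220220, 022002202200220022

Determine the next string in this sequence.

From term 3 onward, concatenate the last term with the second-to-last: 0·22 = 022, 022·0 = 0220, …
So term 8 is 022002202200220022·02200220220.

02200220220022002202200220220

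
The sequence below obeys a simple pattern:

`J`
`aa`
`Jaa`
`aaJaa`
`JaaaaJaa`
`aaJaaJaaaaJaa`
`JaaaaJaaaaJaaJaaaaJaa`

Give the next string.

aaJaaJaaaaJaaJaaaaJaaaaJaaJaaaaJaa

This is a Fibonacci-style word recurrence s(k) = s(k−2)·s(k−1): e.g. J·aa = Jaa.
The next term joins aaJaaJaaaaJaa and JaaaaJaaaaJaaJaaaaJaa.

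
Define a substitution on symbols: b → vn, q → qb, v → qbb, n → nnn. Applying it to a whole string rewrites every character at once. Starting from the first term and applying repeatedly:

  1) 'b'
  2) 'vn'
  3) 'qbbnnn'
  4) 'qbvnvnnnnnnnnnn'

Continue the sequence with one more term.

qbvnqbbnnnqbbnnnnnnnnnnnnnnnnnnnnnnnnnnnnnn

Applying the rule to each of the 15 symbols of qbvnvnnnnnnnnnn gives the pieces qb vn qbb nnn qbb nnn nnn nnn nnn nnn nnn nnn nnn nnn nnn, which concatenate to the answer.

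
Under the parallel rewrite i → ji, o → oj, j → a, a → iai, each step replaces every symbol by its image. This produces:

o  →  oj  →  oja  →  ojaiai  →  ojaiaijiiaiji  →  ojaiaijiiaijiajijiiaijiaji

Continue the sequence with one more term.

Replace each of the 26 characters of ojaiaijiiaijiajijiiaijiaji in place — oj a iai ji iai ji a ji ji iai ji a ji iai a ji a ji ji iai ji a ji iai a ji — and concatenate.

ojaiaijiiaijiajijiiaijiajiiaiajiajijiiaijiajiiaiaji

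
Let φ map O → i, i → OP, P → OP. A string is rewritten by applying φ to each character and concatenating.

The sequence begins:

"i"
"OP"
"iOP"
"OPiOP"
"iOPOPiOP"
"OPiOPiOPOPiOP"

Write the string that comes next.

Rewriting the 13 symbols of OPiOPiOPOPiOP one by one yields i OP OP i OP OP i OP i OP OP i OP; concatenated:

iOPOPiOPOPiOPiOPOPiOP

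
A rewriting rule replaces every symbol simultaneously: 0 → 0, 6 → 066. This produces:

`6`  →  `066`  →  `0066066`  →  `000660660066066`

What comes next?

φ(000660660066066) expands symbol-by-symbol to 0 0 0 066 066 0 066 066 0 0 066 066 0 066 066; joining the 15 pieces gives the next term.

0000660660066066000660660066066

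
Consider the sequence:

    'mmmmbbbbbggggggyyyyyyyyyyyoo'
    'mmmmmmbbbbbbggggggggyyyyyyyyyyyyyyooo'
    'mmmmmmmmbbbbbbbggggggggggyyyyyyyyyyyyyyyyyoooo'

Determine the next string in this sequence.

The n-th term is 2n-2 m's then n+2 b's then 2n g's then 3n+2 y's then n-1 o's, where the shown terms are n = 3, 4, 5.
For the next term, n = 6, so the run lengths are 10, 8, 12, 20, 5.

mmmmmmmmmmbbbbbbbbggggggggggggyyyyyyyyyyyyyyyyyyyyooooo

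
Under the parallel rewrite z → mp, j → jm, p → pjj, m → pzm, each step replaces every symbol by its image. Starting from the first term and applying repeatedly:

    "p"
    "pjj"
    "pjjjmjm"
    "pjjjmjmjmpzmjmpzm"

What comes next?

pjjjmjmjmpzmjmpzmjmpzmpjjmppzmjmpzmpjjmppzm

Applying the rule to each of the 17 symbols of pjjjmjmjmpzmjmpzm gives the pieces pjj jm jm jm pzm jm pzm jm pzm pjj mp pzm jm pzm pjj mp pzm, which concatenate to the answer.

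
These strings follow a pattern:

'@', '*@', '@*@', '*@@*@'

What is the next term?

@*@*@@*@

Each term (from the third on) is the two preceding terms concatenated in order: term 3 = @·*@ = @*@.
The next term joins @*@ and *@@*@.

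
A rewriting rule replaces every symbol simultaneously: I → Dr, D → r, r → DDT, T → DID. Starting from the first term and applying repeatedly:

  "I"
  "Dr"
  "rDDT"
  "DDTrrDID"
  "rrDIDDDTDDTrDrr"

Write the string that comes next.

Rewriting the 15 symbols of rrDIDDDTDDTrDrr one by one yields DDT DDT r Dr r r r DID r r DID DDT r DDT DDT; concatenated:

DDTDDTrDrrrrDIDrrDIDDDTrDDTDDT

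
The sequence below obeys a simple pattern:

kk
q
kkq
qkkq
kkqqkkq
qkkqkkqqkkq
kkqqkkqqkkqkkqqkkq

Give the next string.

Each term (from the third on) is the two preceding terms concatenated in order: term 3 = kk·q = kkq.
Continuing: qkkqkkqqkkq · kkqqkkqqkkqkkqqkkq gives term 8.

qkkqkkqqkkqkkqqkkqqkkqkkqqkkq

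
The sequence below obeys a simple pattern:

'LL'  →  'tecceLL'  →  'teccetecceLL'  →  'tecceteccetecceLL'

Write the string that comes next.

The strings grow by a fixed prefix tecce each time.
Applying this once more to tecceteccetecceLL:

teccetecceteccetecceLL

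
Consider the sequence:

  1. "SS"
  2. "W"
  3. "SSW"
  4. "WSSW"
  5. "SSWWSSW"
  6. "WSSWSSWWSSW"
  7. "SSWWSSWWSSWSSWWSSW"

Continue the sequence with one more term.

From term 3 onward, concatenate the second-to-last term with the last: SS·W = SSW, W·SSW = WSSW, …
The next term joins WSSWSSWWSSW and SSWWSSWWSSWSSWWSSW.

WSSWSSWWSSWSSWWSSWWSSWSSWWSSW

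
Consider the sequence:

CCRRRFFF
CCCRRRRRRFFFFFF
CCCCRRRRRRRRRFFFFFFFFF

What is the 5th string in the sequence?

Each string has the form C^{n+1} R^{3n} F^{3n} (n = 1, 2, …).
For term 5, n = 5, so the run lengths are 6, 15, 15.

CCCCCCRRRRRRRRRRRRRRRFFFFFFFFFFFFFFF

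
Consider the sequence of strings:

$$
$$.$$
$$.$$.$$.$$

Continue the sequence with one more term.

Every step duplicates the string with '.' between the halves.
Doubling $$.$$.$$.$$ with '.' between the halves:

$$.$$.$$.$$.$$.$$.$$.$$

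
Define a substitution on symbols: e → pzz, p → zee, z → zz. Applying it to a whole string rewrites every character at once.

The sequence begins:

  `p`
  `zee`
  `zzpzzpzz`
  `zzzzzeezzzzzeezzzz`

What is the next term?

Rewriting the 18 symbols of zzzzzeezzzzzeezzzz one by one yields zz zz zz zz zz pzz pzz zz zz zz zz zz pzz pzz zz zz zz zz; concatenated:

zzzzzzzzzzpzzpzzzzzzzzzzzzpzzpzzzzzzzzzz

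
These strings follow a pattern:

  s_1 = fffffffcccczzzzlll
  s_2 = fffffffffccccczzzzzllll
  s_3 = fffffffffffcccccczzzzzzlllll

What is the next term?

The n-th term is 2n+1 f's then n+1 c's then n+1 z's then n l's, where the shown terms are n = 3, 4, 5.
For the next term, n = 6, so the run lengths are 13, 7, 7, 6.

fffffffffffffccccccczzzzzzzllllll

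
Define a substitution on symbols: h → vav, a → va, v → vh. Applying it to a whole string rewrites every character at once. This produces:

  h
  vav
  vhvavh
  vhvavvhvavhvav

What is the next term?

vhvavvhvavhvhvavvhvavhvavvhvavh

φ(vhvavvhvavhvav) expands symbol-by-symbol to vh vav vh va vh vh vav vh va vh vav vh va vh; joining the 14 pieces gives the next term.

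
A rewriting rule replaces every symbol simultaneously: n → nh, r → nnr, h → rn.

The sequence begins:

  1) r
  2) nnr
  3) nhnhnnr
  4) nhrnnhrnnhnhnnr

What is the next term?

Rewriting the 15 symbols of nhrnnhrnnhnhnnr one by one yields nh rn nnr nh nh rn nnr nh nh rn nh rn nh nh nnr; concatenated:

nhrnnnrnhnhrnnnrnhnhrnnhrnnhnhnnr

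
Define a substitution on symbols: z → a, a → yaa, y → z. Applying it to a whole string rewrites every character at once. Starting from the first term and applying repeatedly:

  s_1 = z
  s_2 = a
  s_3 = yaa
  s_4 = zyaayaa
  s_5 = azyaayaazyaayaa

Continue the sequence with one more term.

Rewriting the 15 symbols of azyaayaazyaayaa one by one yields yaa a z yaa yaa z yaa yaa a z yaa yaa z yaa yaa; concatenated:

yaaazyaayaazyaayaaazyaayaazyaayaa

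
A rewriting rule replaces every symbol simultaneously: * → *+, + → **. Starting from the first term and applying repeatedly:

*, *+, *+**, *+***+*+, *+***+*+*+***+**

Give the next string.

*+***+*+*+***+***+***+*+*+***+*+

φ(*+***+*+*+***+**) expands symbol-by-symbol to *+ ** *+ *+ *+ ** *+ ** *+ ** *+ *+ *+ ** *+ *+; joining the 16 pieces gives the next term.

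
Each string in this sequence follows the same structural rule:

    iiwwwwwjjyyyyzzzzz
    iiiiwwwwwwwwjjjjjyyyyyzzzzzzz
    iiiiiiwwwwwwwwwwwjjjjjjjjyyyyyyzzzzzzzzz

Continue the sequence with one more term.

iiiiiiiiwwwwwwwwwwwwwwjjjjjjjjjjjyyyyyyyzzzzzzzzzzz

The n-th term is 2n i's then 3n+2 w's then 3n-1 j's then n+3 y's then 2n+3 z's (n = 1, 2, …).
For the next term, n = 4, so the run lengths are 8, 14, 11, 7, 11.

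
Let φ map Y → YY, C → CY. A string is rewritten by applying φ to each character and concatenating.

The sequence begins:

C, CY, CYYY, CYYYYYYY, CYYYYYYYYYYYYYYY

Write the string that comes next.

CYYYYYYYYYYYYYYYYYYYYYYYYYYYYYYY

Replace each of the 16 characters of CYYYYYYYYYYYYYYY in place — CY YY YY YY YY YY YY YY YY YY YY YY YY YY YY YY — and concatenate.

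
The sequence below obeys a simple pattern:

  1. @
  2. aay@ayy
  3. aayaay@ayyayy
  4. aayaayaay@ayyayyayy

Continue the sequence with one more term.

s(k+1) = aay·s(k)·ayy, so each term gains aay as a prefix and ayy as a suffix.
Applying this once more to aayaayaay@ayyayyayy:

aayaayaayaay@ayyayyayyayy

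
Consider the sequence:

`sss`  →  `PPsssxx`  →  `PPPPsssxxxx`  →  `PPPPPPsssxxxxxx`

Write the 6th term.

PPPPPPPPPPsssxxxxxxxxxx

Each term wraps the previous one in PP on the left and xx on the right.
From PPPPPPsssxxxxxx, 2 further steps: PPPPPPsssxxxxxx → PPPPPPPPsssxxxxxxxx → (answer).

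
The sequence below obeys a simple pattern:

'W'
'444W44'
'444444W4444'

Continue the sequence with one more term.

Every step adds 444 to the front and 44 to the end of the previous string.
So the next term is 444·444444W4444·44.

444444444W444444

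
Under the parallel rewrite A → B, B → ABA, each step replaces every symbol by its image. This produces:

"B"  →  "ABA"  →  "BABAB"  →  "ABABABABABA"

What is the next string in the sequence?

BABABABABABABABABABAB

Apply φ to ABABABABABA symbol by symbol: A→B, B→ABA, A→B, B→ABA, A→B, B→ABA, A→B, B→ABA, A→B, B→ABA, A→B; joined: B ABA B ABA B ABA B ABA B ABA B.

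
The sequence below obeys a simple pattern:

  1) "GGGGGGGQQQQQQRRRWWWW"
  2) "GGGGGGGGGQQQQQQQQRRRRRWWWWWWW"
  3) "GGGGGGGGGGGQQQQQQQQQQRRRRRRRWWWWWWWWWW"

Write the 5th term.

The n-th term is 2n+3 G's then 2n+2 Q's then 2n-1 R's then 3n-2 W's, where the shown terms are n = 2, 3, 4.
At n = 6 the blocks have lengths 15, 14, 11, 16.

GGGGGGGGGGGGGGGQQQQQQQQQQQQQQRRRRRRRRRRRWWWWWWWWWWWWWWWW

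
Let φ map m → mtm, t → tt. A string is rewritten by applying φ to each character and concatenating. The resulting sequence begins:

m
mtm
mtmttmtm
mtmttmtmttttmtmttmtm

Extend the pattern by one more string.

Applying the rule to each of the 20 symbols of mtmttmtmttttmtmttmtm gives the pieces mtm tt mtm tt tt mtm tt mtm tt tt tt tt mtm tt mtm tt tt mtm tt mtm, which concatenate to the answer.

mtmttmtmttttmtmttmtmttttttttmtmttmtmttttmtmttmtm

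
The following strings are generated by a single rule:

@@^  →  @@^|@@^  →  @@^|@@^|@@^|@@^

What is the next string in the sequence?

Each string is two copies of the previous one joined by '|'.
Doubling @@^|@@^|@@^|@@^ with '|' between the halves:

@@^|@@^|@@^|@@^|@@^|@@^|@@^|@@^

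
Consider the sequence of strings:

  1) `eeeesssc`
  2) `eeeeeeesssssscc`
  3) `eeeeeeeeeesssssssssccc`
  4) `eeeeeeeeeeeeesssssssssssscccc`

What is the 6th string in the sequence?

Term n consists of 3n+1 e's, followed by 3n s's, followed by n c's (n = 1, 2, …).
At n = 6 the blocks have lengths 19, 18, 6.

eeeeeeeeeeeeeeeeeeesssssssssssssssssscccccc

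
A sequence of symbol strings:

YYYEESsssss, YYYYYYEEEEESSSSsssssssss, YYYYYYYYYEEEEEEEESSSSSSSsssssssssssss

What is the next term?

YYYYYYYYYYYYEEEEEEEEEEESSSSSSSSSSsssssssssssssssss

Term n consists of 3n Y's, followed by 3n-1 E's, followed by 3n-2 S's, followed by 4n+1 s's (n = 1, 2, …).
At n = 4 the blocks have lengths 12, 11, 10, 17.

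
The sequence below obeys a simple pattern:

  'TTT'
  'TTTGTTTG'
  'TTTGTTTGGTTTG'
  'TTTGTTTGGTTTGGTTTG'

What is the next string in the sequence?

The strings grow by a fixed suffix GTTTG each time.
Applying this once more to TTTGTTTGGTTTGGTTTG:

TTTGTTTGGTTTGGTTTGGTTTG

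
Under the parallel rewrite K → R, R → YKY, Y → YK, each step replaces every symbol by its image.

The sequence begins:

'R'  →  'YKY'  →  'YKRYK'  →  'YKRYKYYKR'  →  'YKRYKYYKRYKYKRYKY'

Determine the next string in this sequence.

Replace each of the 17 characters of YKRYKYYKRYKYKRYKY in place — YK R YKY YK R YK YK R YKY YK R YK R YKY YK R YK — and concatenate.

YKRYKYYKRYKYKRYKYYKRYKRYKYYKRYK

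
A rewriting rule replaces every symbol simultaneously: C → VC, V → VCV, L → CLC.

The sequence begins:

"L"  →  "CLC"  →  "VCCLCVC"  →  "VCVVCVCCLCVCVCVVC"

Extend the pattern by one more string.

VCVVCVCVVCVVCVCVVCVCCLCVCVCVVCVCVVCVCVVCVVC

φ(VCVVCVCCLCVCVCVVC) expands symbol-by-symbol to VCV VC VCV VCV VC VCV VC VC CLC VC VCV VC VCV VC VCV VCV VC; joining the 17 pieces gives the next term.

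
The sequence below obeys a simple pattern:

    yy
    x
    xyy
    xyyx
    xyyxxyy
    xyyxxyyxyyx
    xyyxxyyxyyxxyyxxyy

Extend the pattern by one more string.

xyyxxyyxyyxxyyxxyyxyyxxyyxyyx

This is a Fibonacci-style word recurrence s(k) = s(k−1)·s(k−2): e.g. x·yy = xyy.
So term 8 is xyyxxyyxyyxxyyxxyy·xyyxxyyxyyx.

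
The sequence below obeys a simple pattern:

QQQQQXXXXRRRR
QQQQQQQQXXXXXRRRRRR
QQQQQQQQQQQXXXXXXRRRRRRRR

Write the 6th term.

QQQQQQQQQQQQQQQQQQQQXXXXXXXXXRRRRRRRRRRRRRR

Reading off run lengths: Q runs 5, 8, 11; X runs 4, 5, 6; R runs 4, 6, 8 — each is linear in n, where the shown terms are n = 2, 3, 4.
For term 6, n = 7, so the run lengths are 20, 9, 14.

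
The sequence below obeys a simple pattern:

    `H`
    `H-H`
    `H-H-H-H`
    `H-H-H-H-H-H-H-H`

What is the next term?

s(k+1) = s(k)·-·s(k) — each term doubles the last with '-' between the halves.
One more doubling of H-H-H-H-H-H-H-H gives the answer.

H-H-H-H-H-H-H-H-H-H-H-H-H-H-H-H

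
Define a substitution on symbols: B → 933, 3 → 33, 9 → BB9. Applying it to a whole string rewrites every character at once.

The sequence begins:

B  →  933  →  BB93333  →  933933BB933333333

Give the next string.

BB93333BB93333933933BB93333333333333333

Replace each of the 17 characters of 933933BB933333333 in place — BB9 33 33 BB9 33 33 933 933 BB9 33 33 33 33 33 33 33 33 — and concatenate.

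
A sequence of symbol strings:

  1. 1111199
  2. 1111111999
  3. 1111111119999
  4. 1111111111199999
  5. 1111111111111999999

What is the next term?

The n-th term is 2n+1 1's then n 9's, where the shown terms are n = 2, 3, 4, 5, 6.
For the next term, n = 7, so the run lengths are 15, 7.

1111111111111119999999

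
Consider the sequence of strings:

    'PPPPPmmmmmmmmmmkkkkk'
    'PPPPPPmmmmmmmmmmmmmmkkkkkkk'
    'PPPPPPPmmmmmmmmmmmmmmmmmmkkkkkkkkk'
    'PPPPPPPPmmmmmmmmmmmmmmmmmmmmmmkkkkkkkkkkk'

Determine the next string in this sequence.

PPPPPPPPPmmmmmmmmmmmmmmmmmmmmmmmmmmkkkkkkkkkkkkk

Each string has the form P^{n+2} m^{4n-2} k^{2n-1}, where the shown terms are n = 3, 4, 5, 6.
For the next term, n = 7, so the run lengths are 9, 26, 13.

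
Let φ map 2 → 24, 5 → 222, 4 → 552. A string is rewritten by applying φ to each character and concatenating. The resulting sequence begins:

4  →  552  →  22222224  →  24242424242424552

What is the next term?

φ(24242424242424552) expands symbol-by-symbol to 24 552 24 552 24 552 24 552 24 552 24 552 24 552 222 222 24; joining the 17 pieces gives the next term.

2455224552245522455224552245522455222222224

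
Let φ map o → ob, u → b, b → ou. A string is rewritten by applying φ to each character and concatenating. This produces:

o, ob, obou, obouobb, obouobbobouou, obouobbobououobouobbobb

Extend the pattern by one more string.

obouobbobououobouobbobbobouobbobououobouou

φ(obouobbobououobouobbobb) expands symbol-by-symbol to ob ou ob b ob ou ou ob ou ob b ob b ob ou ob b ob ou ou ob ou ou; joining the 23 pieces gives the next term.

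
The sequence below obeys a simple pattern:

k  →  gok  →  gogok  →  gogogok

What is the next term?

Each term is the previous one with go prepended.
One more step from gogogok gives the answer.

gogogogok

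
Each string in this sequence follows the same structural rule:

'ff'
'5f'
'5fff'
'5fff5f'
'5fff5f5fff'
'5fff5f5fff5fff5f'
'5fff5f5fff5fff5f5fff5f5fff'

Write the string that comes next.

5fff5f5fff5fff5f5fff5f5fff5fff5f5fff5fff5f

From term 3 onward, concatenate the last term with the second-to-last: 5f·ff = 5fff, 5fff·5f = 5fff5f, …
Continuing: 5fff5f5fff5fff5f5fff5f5fff · 5fff5f5fff5fff5f gives term 8.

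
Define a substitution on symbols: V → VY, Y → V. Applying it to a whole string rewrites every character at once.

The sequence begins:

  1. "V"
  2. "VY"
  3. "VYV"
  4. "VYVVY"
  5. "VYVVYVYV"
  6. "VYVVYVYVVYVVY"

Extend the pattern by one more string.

Applying the rule to each of the 13 symbols of VYVVYVYVVYVVY gives the pieces VY V VY VY V VY V VY VY V VY VY V, which concatenate to the answer.

VYVVYVYVVYVVYVYVVYVYV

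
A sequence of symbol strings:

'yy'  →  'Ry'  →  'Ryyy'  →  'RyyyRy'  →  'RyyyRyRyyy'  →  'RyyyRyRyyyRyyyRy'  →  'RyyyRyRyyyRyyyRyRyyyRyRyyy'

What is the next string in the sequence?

RyyyRyRyyyRyyyRyRyyyRyRyyyRyyyRyRyyyRyyyRy

Each term (from the third on) is the previous term followed by the one before it: term 3 = Ry·yy = Ryyy.
The next term joins RyyyRyRyyyRyyyRyRyyyRyRyyy and RyyyRyRyyyRyyyRy.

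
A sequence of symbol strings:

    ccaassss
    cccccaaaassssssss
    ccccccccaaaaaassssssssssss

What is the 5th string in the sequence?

ccccccccccccccaaaaaaaaaassssssssssssssssssss

Term n consists of 3n-1 c's, followed by 2n a's, followed by 4n s's (n = 1, 2, …).
At n = 5 the blocks have lengths 14, 10, 20.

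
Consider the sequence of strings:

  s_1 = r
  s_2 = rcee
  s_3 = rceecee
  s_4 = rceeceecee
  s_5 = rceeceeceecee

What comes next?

rceeceeceeceecee

Every step adds cee to the end: s(k+1) = s(k)·cee.
So the next term is rceeceeceecee·cee.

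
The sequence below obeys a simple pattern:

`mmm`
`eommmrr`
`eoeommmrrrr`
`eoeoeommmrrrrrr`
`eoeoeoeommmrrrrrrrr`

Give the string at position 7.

Every step adds eo to the front and rr to the end of the previous string.
From eoeoeoeommmrrrrrrrr, 2 further steps: eoeoeoeommmrrrrrrrr → eoeoeoeoeommmrrrrrrrrrr → (answer).

eoeoeoeoeoeommmrrrrrrrrrrrr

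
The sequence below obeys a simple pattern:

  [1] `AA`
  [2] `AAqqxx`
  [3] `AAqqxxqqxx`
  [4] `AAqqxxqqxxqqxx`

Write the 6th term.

Each term is the previous one with qqxx appended.
From AAqqxxqqxxqqxx, 2 further steps: AAqqxxqqxxqqxx → AAqqxxqqxxqqxxqqxx → (answer).

AAqqxxqqxxqqxxqqxxqqxx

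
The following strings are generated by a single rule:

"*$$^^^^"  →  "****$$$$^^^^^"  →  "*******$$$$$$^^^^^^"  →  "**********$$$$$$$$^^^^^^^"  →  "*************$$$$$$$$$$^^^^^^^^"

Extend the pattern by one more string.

Each string has the form *^{3n-2} $^{2n} ^^{n+3} (n = 1, 2, …).
Setting n = 6 gives 16, 12, 9 characters in each block.

****************$$$$$$$$$$$$^^^^^^^^^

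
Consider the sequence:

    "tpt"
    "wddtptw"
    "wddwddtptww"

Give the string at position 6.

Each term wraps the previous one in wdd on the left and w on the right.
From wddwddtptww, 3 further steps: wddwddtptww → wddwddwddtptwww → wddwddwddwddtptwwww → (answer).

wddwddwddwddwddtptwwwww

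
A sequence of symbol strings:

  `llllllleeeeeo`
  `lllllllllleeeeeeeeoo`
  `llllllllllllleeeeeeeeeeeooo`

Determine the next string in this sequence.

lllllllllllllllleeeeeeeeeeeeeeoooo

The n-th term is 3n+1 l's then 3n-1 e's then n-1 o's, where the shown terms are n = 2, 3, 4.
For the next term, n = 5, so the run lengths are 16, 14, 4.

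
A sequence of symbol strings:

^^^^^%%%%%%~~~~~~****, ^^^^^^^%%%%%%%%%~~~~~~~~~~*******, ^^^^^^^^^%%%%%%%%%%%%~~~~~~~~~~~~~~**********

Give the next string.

^^^^^^^^^^^%%%%%%%%%%%%%%%~~~~~~~~~~~~~~~~~~*************

Each string has the form ^^{2n+3} %^{3n+3} ~^{4n+2} *^{3n+1} (n = 1, 2, …).
For the next term, n = 4, so the run lengths are 11, 15, 18, 13.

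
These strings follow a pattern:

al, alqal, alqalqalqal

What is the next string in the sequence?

Each string is two copies of the previous one joined by 'q'.
So the next term is two copies of alqalqalqal with 'q' between the halves.

alqalqalqalqalqalqalqal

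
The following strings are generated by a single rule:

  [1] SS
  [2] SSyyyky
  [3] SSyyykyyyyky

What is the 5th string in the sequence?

Every step adds yyyky to the end: s(k+1) = s(k)·yyyky.
From SSyyykyyyyky, 2 further steps: SSyyykyyyyky → SSyyykyyyykyyyyky → (answer).

SSyyykyyyykyyyykyyyyky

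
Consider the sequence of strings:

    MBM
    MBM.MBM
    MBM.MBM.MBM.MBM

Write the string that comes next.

Every step duplicates the string with '.' between the halves.
One more doubling of MBM.MBM.MBM.MBM gives the answer.

MBM.MBM.MBM.MBM.MBM.MBM.MBM.MBM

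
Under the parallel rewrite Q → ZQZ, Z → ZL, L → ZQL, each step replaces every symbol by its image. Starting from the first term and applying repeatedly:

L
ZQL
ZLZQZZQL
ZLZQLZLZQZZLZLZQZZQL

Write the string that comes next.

Applying the rule to each of the 20 symbols of ZLZQLZLZQZZLZLZQZZQL gives the pieces ZL ZQL ZL ZQZ ZQL ZL ZQL ZL ZQZ ZL ZL ZQL ZL ZQL ZL ZQZ ZL ZL ZQZ ZQL, which concatenate to the answer.

ZLZQLZLZQZZQLZLZQLZLZQZZLZLZQLZLZQLZLZQZZLZLZQZZQL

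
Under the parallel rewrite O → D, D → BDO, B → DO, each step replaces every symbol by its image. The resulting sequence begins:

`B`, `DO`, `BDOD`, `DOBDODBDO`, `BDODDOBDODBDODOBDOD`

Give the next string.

DOBDODBDOBDODDOBDODBDODOBDODBDODDOBDODBDO

Replace each of the 19 characters of BDODDOBDODBDODOBDOD in place — DO BDO D BDO BDO D DO BDO D BDO DO BDO D BDO D DO BDO D BDO — and concatenate.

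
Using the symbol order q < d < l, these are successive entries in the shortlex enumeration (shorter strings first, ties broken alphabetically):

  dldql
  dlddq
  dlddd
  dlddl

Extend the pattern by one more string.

dldlq

Find the rightmost character of dlddl below l, bump it to the next letter, and reset everything to its right to q.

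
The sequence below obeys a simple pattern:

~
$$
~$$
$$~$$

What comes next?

~$$$$~$$

Each term (from the third on) is the two preceding terms concatenated in order: term 3 = ~·$$ = ~$$.
Continuing: ~$$ · $$~$$ gives term 5.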